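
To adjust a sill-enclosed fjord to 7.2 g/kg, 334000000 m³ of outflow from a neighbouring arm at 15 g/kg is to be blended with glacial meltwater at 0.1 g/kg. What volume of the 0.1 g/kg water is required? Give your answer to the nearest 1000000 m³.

367000000 m³

Salt balance: 334,000,000×15 + V×0.1 = (334,000,000+V)×7.2
5,010,000,000 + 0.1V = 2,404,800,000 + 7.2V
2,605,200,000 = 7.1V
V = 366,929,577.46 m³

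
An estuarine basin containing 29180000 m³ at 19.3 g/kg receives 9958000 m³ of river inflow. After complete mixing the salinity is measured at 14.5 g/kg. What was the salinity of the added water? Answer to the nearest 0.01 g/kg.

Salt balance: 29,180,000×19.3 + 9,958,000×S = 39,138,000×14.5
563,174,000 + 9,958,000·S = 567,501,000
S = (567,501,000 − 563,174,000) / 9,958,000 = 0.4345 g/kg

0.43 g/kg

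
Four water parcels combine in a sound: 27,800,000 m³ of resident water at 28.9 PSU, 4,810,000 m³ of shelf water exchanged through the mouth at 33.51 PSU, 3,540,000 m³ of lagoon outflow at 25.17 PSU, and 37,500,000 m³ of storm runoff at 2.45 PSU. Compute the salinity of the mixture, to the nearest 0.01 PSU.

15.55 PSU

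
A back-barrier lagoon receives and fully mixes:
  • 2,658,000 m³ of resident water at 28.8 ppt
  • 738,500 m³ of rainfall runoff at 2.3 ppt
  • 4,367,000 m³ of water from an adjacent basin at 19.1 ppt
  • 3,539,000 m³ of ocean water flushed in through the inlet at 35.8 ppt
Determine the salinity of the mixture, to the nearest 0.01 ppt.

Conserving salt mass:
salt = 2,658,000×28.8 + 738,500×2.3 + 4,367,000×19.1 + 3,539,000×35.8 = 76,550,400 + 1,698,550 + 83,409,700 + 126,696,200 = 288,354,850
volume = 2,658,000 + 738,500 + 4,367,000 + 3,539,000 = 11,302,500 m³
S = 288,354,850 / 11,302,500 = 25.5125 ppt

25.51 ppt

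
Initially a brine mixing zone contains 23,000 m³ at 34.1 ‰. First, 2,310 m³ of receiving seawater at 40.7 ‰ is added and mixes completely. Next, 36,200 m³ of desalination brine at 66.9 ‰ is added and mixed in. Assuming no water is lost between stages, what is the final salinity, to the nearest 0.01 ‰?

53.65 ‰

Conserving salt mass:
Initial salt = 23,000×34.1 = 784,300
After stage 1: salt = 784,300 + 2,310×40.7 = 878,317; volume = 25,310 m³; S = 34.702 ‰
After stage 2: salt = 878,317 + 36,200×66.9 = 3,300,097; volume = 61,510 m³
S = 3,300,097 / 61,510 = 53.6514 ‰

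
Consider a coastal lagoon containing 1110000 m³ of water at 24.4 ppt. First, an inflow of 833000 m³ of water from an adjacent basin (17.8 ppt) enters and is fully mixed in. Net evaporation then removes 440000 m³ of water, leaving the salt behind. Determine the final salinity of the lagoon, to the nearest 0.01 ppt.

27.89 ppt

After mixing: salt = 1,110,000×24.4 + 833,000×17.8 = 41,911,400; volume = 1,943,000 m³
After evaporation: salt unchanged = 41,911,400; volume = 1,943,000 − 440,000 = 1,503,000 m³
S = 41,911,400 / 1,503,000 = 27.8852 ppt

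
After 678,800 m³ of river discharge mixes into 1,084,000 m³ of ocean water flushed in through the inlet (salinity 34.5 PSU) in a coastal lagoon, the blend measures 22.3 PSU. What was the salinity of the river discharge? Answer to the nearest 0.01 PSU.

2.82 PSU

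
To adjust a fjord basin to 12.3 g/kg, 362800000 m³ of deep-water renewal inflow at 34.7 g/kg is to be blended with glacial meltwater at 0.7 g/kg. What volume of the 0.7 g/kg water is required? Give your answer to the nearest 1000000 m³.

Salt balance: 362,800,000×34.7 + V×0.7 = (362,800,000+V)×12.3
12,589,160,000 + 0.7V = 4,462,440,000 + 12.3V
8,126,720,000 = 11.6V
V = 700,579,310.34 m³

701000000 m³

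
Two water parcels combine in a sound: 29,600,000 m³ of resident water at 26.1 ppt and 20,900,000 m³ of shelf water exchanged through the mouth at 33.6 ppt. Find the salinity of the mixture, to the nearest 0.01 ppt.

29.20 ppt

By conservation of dissolved salt,
salt = 29,600,000×26.1 + 20,900,000×33.6 = 772,560,000 + 702,240,000 = 1,474,800,000
volume = 29,600,000 + 20,900,000 = 50,500,000 m³
S = 1,474,800,000 / 50,500,000 = 29.204 ppt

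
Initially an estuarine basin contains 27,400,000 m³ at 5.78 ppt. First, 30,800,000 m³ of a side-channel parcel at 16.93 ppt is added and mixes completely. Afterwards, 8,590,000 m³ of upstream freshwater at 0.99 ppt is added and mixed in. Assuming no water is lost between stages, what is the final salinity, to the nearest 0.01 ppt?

10.31 ppt

By conservation of dissolved salt,
Initial salt = 27,400,000×5.78 = 158,372,000
After stage 1: salt = 158,372,000 + 30,800,000×16.93 = 679,816,000; volume = 58,200,000 m³; S = 11.681 ppt
After stage 2: salt = 679,816,000 + 8,590,000×0.99 = 688,320,100; volume = 66,790,000 m³
S = 688,320,100 / 66,790,000 = 10.3057 ppt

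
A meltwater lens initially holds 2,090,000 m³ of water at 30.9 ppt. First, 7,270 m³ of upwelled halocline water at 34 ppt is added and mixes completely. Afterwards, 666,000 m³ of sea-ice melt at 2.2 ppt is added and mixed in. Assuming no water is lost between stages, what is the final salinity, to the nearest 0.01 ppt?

Mass of salt is conserved:
Initial salt = 2,090,000×30.9 = 64,581,000
After stage 1: salt = 64,581,000 + 7,270×34 = 64,828,180; volume = 2,097,270 m³; S = 30.911 ppt
After stage 2: salt = 64,828,180 + 666,000×2.2 = 66,293,380; volume = 2,763,270 m³
S = 66,293,380 / 2,763,270 = 23.9909 ppt

23.99 ppt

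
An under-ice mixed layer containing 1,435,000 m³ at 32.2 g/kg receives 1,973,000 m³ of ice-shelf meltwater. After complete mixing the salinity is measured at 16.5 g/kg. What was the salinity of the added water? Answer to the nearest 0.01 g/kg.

Salt balance: 1,435,000×32.2 + 1,973,000×S = 3,408,000×16.5
46,207,000 + 1,973,000·S = 56,232,000
S = (56,232,000 − 46,207,000) / 1,973,000 = 5.0811 g/kg

5.08 g/kg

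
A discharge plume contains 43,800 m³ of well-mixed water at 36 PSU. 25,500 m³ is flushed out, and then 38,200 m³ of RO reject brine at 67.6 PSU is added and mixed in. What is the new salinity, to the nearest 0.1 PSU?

Remaining after removal: 18,300 m³ at 36 PSU (salt = 658,800)
After addition: salt = 658,800 + 38,200×67.6 = 3,241,120; volume = 56,500 m³
S = 3,241,120 / 56,500 = 57.365 PSU

57.4 PSU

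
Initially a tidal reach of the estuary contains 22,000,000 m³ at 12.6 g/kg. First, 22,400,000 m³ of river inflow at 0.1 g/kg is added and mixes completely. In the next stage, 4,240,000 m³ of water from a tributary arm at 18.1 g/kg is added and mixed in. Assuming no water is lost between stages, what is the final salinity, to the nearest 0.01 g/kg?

Total salt / total volume:
Initial salt = 22,000,000×12.6 = 277,200,000
After stage 1: salt = 277,200,000 + 22,400,000×0.1 = 279,440,000; volume = 44,400,000 m³; S = 6.294 g/kg
After stage 2: salt = 279,440,000 + 4,240,000×18.1 = 356,184,000; volume = 48,640,000 m³
S = 356,184,000 / 48,640,000 = 7.3229 g/kg

7.32 g/kg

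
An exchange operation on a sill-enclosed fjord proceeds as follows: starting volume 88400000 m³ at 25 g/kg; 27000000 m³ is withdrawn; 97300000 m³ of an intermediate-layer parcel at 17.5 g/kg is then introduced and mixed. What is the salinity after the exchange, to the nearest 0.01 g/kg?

20.40 g/kg

Remaining after removal: 61,400,000 m³ at 25 g/kg (salt = 1,535,000,000)
After addition: salt = 1,535,000,000 + 97,300,000×17.5 = 3,237,750,000; volume = 158,700,000 m³
S = 3,237,750,000 / 158,700,000 = 20.4017 g/kg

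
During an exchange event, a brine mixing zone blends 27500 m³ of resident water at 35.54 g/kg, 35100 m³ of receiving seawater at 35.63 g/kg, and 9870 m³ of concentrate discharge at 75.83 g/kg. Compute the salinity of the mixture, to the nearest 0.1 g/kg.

41.1 g/kg

Weighted by volume,
salt = 27,500×35.54 + 35,100×35.63 + 9,870×75.83 = 977,350 + 1,250,613 + 748,442.1 = 2,976,405.1
volume = 27,500 + 35,100 + 9,870 = 72,470 m³
S = 2,976,405.1 / 72,470 = 41.071 g/kg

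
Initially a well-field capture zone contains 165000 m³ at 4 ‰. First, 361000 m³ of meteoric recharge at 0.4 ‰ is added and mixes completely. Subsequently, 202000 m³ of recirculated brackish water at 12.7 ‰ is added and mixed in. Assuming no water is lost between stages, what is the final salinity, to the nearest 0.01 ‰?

4.63 ‰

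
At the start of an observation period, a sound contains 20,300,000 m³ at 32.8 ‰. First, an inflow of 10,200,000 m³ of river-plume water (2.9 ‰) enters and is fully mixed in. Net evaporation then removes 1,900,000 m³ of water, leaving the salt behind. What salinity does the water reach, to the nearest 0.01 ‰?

After mixing: salt = 20,300,000×32.8 + 10,200,000×2.9 = 695,420,000; volume = 30,500,000 m³
After evaporation: salt unchanged = 695,420,000; volume = 30,500,000 − 1,900,000 = 28,600,000 m³
S = 695,420,000 / 28,600,000 = 24.3154 ‰

24.32 ‰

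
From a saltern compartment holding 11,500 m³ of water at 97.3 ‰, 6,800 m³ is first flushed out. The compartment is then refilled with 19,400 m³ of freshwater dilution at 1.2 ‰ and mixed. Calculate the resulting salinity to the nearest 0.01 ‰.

Remaining after removal: 4,700 m³ at 97.3 ‰ (salt = 457,310)
After addition: salt = 457,310 + 19,400×1.2 = 480,590; volume = 24,100 m³
S = 480,590 / 24,100 = 19.9415 ‰

19.94 ‰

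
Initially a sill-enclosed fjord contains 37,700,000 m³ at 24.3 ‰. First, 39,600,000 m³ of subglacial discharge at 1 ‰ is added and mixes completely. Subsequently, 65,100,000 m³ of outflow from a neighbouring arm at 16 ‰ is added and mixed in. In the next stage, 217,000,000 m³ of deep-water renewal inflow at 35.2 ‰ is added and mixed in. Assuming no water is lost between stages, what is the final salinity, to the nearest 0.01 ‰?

Total salt / total volume:
Initial salt = 37,700,000×24.3 = 916,110,000
After stage 1: salt = 916,110,000 + 39,600,000×1 = 955,710,000; volume = 77,300,000 m³; S = 12.364 ‰
After stage 2: salt = 955,710,000 + 65,100,000×16 = 1,997,310,000; volume = 142,400,000 m³; S = 14.026 ‰
After stage 3: salt = 1,997,310,000 + 217,000,000×35.2 = 9,635,710,000; volume = 359,400,000 m³
S = 9,635,710,000 / 359,400,000 = 26.8105 ‰

26.81 ‰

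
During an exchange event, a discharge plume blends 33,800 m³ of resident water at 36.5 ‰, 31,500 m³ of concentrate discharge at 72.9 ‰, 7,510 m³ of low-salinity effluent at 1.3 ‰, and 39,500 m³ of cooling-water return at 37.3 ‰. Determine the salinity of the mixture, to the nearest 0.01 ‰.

44.64 ‰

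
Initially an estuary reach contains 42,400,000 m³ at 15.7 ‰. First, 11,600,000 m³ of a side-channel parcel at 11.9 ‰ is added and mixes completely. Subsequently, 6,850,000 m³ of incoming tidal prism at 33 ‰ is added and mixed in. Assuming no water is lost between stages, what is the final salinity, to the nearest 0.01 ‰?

16.92 ‰

Total salt / total volume:
Initial salt = 42,400,000×15.7 = 665,680,000
After stage 1: salt = 665,680,000 + 11,600,000×11.9 = 803,720,000; volume = 54,000,000 m³; S = 14.884 ‰
After stage 2: salt = 803,720,000 + 6,850,000×33 = 1,029,770,000; volume = 60,850,000 m³
S = 1,029,770,000 / 60,850,000 = 16.9231 ‰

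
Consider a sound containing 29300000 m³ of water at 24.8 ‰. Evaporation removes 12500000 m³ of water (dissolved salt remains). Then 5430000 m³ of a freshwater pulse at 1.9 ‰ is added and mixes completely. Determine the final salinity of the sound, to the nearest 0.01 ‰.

After evaporation: salt = 29,300,000×24.8 = 726,640,000; volume = 29,300,000 − 12,500,000 = 16,800,000 m³
After mixing: salt = 726,640,000 + 5,430,000×1.9 = 736,957,000; volume = 16,800,000 + 5,430,000 = 22,230,000 m³
S = 736,957,000 / 22,230,000 = 33.1515 ‰

33.15 ‰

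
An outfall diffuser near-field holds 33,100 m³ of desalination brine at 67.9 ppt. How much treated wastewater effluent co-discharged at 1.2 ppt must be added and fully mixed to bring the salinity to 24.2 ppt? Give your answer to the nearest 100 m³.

Salt balance: 33,100×67.9 + V×1.2 = (33,100+V)×24.2
2,247,490 + 1.2V = 801,020 + 24.2V
1,446,470 = 23V
V = 62,890 m³

62900 m³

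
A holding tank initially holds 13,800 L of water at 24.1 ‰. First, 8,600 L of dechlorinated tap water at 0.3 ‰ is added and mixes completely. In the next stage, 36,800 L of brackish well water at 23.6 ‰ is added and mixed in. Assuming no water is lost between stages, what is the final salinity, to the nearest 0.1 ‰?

Conserving salt mass:
Initial salt = 13,800×24.1 = 332,580
After stage 1: salt = 332,580 + 8,600×0.3 = 335,160; volume = 22,400 L; S = 14.963 ‰
After stage 2: salt = 335,160 + 36,800×23.6 = 1,203,640; volume = 59,200 L
S = 1,203,640 / 59,200 = 20.3318 ‰

20.3 ‰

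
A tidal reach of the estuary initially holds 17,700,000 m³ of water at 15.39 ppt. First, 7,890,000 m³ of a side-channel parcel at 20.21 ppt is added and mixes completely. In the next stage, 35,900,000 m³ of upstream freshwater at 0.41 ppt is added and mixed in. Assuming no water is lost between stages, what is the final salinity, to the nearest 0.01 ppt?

7.26 ppt

Salt balance:
Initial salt = 17,700,000×15.39 = 272,403,000
After stage 1: salt = 272,403,000 + 7,890,000×20.21 = 431,859,900; volume = 25,590,000 m³; S = 16.876 ppt
After stage 2: salt = 431,859,900 + 35,900,000×0.41 = 446,578,900; volume = 61,490,000 m³
S = 446,578,900 / 61,490,000 = 7.2626 ppt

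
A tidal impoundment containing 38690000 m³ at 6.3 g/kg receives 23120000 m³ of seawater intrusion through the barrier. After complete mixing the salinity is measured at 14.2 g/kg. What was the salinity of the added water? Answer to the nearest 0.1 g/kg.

Salt balance: 38,690,000×6.3 + 23,120,000×S = 61,810,000×14.2
243,747,000 + 23,120,000·S = 877,702,000
S = (877,702,000 − 243,747,000) / 23,120,000 = 27.4202 g/kg

27.4 g/kg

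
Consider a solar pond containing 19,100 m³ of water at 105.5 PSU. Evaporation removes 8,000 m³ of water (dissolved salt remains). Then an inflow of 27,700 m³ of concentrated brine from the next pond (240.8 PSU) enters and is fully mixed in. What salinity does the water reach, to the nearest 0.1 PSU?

After evaporation: salt = 19,100×105.5 = 2,015,050; volume = 19,100 − 8,000 = 11,100 m³
After mixing: salt = 2,015,050 + 27,700×240.8 = 8,685,210; volume = 11,100 + 27,700 = 38,800 m³
S = 8,685,210 / 38,800 = 223.8456 PSU

223.8 PSU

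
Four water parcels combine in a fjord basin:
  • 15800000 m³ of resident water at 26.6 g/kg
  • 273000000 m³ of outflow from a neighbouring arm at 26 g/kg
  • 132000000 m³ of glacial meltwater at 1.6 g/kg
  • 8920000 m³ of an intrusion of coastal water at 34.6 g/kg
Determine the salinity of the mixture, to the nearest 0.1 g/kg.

Weighted by volume,
salt = 15,800,000×26.6 + 273,000,000×26 + 132,000,000×1.6 + 8,920,000×34.6 = 420,280,000 + 7,098,000,000 + 211,200,000 + 308,632,000 = 8,038,112,000
volume = 15,800,000 + 273,000,000 + 132,000,000 + 8,920,000 = 429,720,000 m³
S = 8,038,112,000 / 429,720,000 = 18.705 g/kg

18.7 g/kg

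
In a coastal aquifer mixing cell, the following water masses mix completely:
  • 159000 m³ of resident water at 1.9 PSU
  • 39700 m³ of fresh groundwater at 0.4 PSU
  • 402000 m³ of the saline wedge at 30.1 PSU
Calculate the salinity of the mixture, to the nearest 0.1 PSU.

By conservation of dissolved salt,
salt = 159,000×1.9 + 39,700×0.4 + 402,000×30.1 = 302,100 + 15,880 + 12,100,200 = 12,418,180
volume = 159,000 + 39,700 + 402,000 = 600,700 m³
S = 12,418,180 / 600,700 = 20.673 PSU

20.7 PSU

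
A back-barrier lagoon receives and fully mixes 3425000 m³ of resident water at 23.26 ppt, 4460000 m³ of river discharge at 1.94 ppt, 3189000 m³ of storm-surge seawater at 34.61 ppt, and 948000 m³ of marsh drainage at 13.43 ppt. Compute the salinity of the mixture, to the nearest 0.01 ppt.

17.59 ppt

Salt balance:
salt = 3,425,000×23.26 + 4,460,000×1.94 + 3,189,000×34.61 + 948,000×13.43 = 79,665,500 + 8,652,400 + 110,371,290 + 12,731,640 = 211,420,830
volume = 3,425,000 + 4,460,000 + 3,189,000 + 948,000 = 12,022,000 m³
S = 211,420,830 / 12,022,000 = 17.5862 ppt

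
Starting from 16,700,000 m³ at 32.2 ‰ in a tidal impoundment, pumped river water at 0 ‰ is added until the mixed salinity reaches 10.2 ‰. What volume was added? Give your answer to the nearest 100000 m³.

Salt balance: 16,700,000×32.2 + V×0 = (16,700,000+V)×10.2
537,740,000 + 0V = 170,340,000 + 10.2V
367,400,000 = 10.2V
V = 36,019,607.84 m³

36000000 m³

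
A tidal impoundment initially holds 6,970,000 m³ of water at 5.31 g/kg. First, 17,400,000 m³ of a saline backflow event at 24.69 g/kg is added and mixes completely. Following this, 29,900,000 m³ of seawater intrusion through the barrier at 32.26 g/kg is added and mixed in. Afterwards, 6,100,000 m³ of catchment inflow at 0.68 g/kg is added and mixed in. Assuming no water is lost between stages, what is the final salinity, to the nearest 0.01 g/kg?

23.78 g/kg

Salt balance:
Initial salt = 6,970,000×5.31 = 37,010,700
After stage 1: salt = 37,010,700 + 17,400,000×24.69 = 466,616,700; volume = 24,370,000 m³; S = 19.147 g/kg
After stage 2: salt = 466,616,700 + 29,900,000×32.26 = 1,431,190,700; volume = 54,270,000 m³; S = 26.372 g/kg
After stage 3: salt = 1,431,190,700 + 6,100,000×0.68 = 1,435,338,700; volume = 60,370,000 m³
S = 1,435,338,700 / 60,370,000 = 23.7757 g/kg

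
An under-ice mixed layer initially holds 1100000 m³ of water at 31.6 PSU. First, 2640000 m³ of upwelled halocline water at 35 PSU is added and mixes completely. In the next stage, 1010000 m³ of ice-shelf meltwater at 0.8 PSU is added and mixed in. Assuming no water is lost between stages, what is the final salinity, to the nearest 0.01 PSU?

Total salt / total volume:
Initial salt = 1,100,000×31.6 = 34,760,000
After stage 1: salt = 34,760,000 + 2,640,000×35 = 127,160,000; volume = 3,740,000 m³; S = 34 PSU
After stage 2: salt = 127,160,000 + 1,010,000×0.8 = 127,968,000; volume = 4,750,000 m³
S = 127,968,000 / 4,750,000 = 26.9406 PSU

26.94 PSU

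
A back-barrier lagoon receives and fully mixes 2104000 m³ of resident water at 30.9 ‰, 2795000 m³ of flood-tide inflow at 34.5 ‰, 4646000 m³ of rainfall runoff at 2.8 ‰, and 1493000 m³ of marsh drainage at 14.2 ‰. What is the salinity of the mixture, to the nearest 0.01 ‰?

By conservation of dissolved salt,
salt = 2,104,000×30.9 + 2,795,000×34.5 + 4,646,000×2.8 + 1,493,000×14.2 = 65,013,600 + 96,427,500 + 13,008,800 + 21,200,600 = 195,650,500
volume = 2,104,000 + 2,795,000 + 4,646,000 + 1,493,000 = 11,038,000 m³
S = 195,650,500 / 11,038,000 = 17.7252 ‰

17.73 ‰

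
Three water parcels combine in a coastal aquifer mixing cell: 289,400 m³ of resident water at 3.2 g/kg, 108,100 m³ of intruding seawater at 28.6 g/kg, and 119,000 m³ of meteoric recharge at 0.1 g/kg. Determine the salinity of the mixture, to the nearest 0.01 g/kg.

Salt balance:
salt = 289,400×3.2 + 108,100×28.6 + 119,000×0.1 = 926,080 + 3,091,660 + 11,900 = 4,029,640
volume = 289,400 + 108,100 + 119,000 = 516,500 m³
S = 4,029,640 / 516,500 = 7.8018 g/kg

7.80 g/kg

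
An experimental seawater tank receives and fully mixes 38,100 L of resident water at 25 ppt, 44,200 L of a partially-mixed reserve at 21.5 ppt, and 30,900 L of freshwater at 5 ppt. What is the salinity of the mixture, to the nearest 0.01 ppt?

Salt balance:
salt = 38,100×25 + 44,200×21.5 + 30,900×5 = 952,500 + 950,300 + 154,500 = 2,057,300
volume = 38,100 + 44,200 + 30,900 = 113,200 L
S = 2,057,300 / 113,200 = 18.174 ppt

18.17 ppt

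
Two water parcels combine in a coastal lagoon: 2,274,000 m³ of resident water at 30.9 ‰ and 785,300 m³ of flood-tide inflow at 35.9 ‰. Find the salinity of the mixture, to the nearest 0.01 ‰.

32.18 ‰

Weighted by volume,
salt = 2,274,000×30.9 + 785,300×35.9 = 70,266,600 + 28,192,270 = 98,458,870
volume = 2,274,000 + 785,300 = 3,059,300 m³
S = 98,458,870 / 3,059,300 = 32.1835 ‰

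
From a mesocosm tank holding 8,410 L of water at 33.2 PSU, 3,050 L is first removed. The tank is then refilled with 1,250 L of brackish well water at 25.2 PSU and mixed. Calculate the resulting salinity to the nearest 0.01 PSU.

31.69 PSU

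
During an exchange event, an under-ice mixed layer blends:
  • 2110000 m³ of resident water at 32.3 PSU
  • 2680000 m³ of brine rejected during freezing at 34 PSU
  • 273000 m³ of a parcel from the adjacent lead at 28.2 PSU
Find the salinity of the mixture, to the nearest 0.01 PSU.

Mass of salt is conserved:
salt = 2,110,000×32.3 + 2,680,000×34 + 273,000×28.2 = 68,153,000 + 91,120,000 + 7,698,600 = 166,971,600
volume = 2,110,000 + 2,680,000 + 273,000 = 5,063,000 m³
S = 166,971,600 / 5,063,000 = 32.9788 PSU

32.98 PSU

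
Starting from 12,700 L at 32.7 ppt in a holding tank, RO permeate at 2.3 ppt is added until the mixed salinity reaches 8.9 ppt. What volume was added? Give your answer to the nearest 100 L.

45800 L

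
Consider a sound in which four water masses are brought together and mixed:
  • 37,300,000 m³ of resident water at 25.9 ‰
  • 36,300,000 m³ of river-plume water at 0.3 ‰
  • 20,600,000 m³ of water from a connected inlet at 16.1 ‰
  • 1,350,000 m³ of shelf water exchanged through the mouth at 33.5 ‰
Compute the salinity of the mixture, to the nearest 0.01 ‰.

14.17 ‰

Mass of salt is conserved:
salt = 37,300,000×25.9 + 36,300,000×0.3 + 20,600,000×16.1 + 1,350,000×33.5 = 966,070,000 + 10,890,000 + 331,660,000 + 45,225,000 = 1,353,845,000
volume = 37,300,000 + 36,300,000 + 20,600,000 + 1,350,000 = 95,550,000 m³
S = 1,353,845,000 / 95,550,000 = 14.169 ‰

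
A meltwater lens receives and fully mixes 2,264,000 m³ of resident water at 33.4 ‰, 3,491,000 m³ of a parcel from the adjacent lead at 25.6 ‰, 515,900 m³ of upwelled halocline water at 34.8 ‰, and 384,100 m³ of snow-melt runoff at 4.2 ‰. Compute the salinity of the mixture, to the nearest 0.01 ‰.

By conservation of dissolved salt,
salt = 2,264,000×33.4 + 3,491,000×25.6 + 515,900×34.8 + 384,100×4.2 = 75,617,600 + 89,369,600 + 17,953,320 + 1,613,220 = 184,553,740
volume = 2,264,000 + 3,491,000 + 515,900 + 384,100 = 6,655,000 m³
S = 184,553,740 / 6,655,000 = 27.7316 ‰

27.73 ‰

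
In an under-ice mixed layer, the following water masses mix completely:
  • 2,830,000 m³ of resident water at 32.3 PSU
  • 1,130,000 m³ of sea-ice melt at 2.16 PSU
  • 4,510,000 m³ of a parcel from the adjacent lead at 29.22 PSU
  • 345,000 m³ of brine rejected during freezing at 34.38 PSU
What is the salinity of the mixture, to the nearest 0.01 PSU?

By conservation of dissolved salt,
salt = 2,830,000×32.3 + 1,130,000×2.16 + 4,510,000×29.22 + 345,000×34.38 = 91,409,000 + 2,440,800 + 131,782,200 + 11,861,100 = 237,493,100
volume = 2,830,000 + 1,130,000 + 4,510,000 + 345,000 = 8,815,000 m³
S = 237,493,100 / 8,815,000 = 26.9419 PSU

26.94 PSU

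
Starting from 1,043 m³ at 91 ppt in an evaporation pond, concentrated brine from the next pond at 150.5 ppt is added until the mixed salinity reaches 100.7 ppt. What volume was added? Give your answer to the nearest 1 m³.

203 m³

Salt balance: 1,043×91 + V×150.5 = (1,043+V)×100.7
94,913 + 150.5V = 105,030.1 + 100.7V
10,117.1 = 49.8V
V = 203.15 m³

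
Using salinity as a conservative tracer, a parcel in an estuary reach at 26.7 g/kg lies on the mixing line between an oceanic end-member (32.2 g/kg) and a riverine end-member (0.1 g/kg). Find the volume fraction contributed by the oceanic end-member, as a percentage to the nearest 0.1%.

82.9%

Let g be the oceanic fraction. Salt balance per unit volume:
g×32.2 + (1−g)×0.1 = 26.7
g = (26.7 − 0.1) / (32.2 − 0.1) = 26.6/32.1 = 0.8287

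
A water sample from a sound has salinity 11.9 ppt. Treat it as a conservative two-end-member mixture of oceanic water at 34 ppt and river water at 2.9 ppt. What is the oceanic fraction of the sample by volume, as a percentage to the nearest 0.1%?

28.9%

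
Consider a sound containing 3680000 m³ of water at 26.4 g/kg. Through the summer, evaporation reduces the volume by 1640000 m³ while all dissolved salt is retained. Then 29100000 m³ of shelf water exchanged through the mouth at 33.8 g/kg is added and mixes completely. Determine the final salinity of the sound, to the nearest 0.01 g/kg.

After evaporation: salt = 3,680,000×26.4 = 97,152,000; volume = 3,680,000 − 1,640,000 = 2,040,000 m³
After mixing: salt = 97,152,000 + 29,100,000×33.8 = 1,080,732,000; volume = 2,040,000 + 29,100,000 = 31,140,000 m³
S = 1,080,732,000 / 31,140,000 = 34.7056 g/kg

34.71 g/kg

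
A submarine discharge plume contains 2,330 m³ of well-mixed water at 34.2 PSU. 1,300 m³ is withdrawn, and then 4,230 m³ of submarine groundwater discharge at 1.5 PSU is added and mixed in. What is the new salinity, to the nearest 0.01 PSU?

7.90 PSU

Remaining after removal: 1,030 m³ at 34.2 PSU (salt = 35,226)
After addition: salt = 35,226 + 4,230×1.5 = 41,571; volume = 5,260 m³
S = 41,571 / 5,260 = 7.9032 PSU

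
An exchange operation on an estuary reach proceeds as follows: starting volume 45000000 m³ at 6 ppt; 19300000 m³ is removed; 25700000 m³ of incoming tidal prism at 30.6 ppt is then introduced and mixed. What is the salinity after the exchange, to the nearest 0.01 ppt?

Remaining after removal: 25,700,000 m³ at 6 ppt (salt = 154,200,000)
After addition: salt = 154,200,000 + 25,700,000×30.6 = 940,620,000; volume = 51,400,000 m³
S = 940,620,000 / 51,400,000 = 18.3 ppt

18.30 ppt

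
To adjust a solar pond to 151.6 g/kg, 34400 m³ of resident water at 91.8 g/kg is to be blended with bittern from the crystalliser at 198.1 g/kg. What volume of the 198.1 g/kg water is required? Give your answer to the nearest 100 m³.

44200 m³

Salt balance: 34,400×91.8 + V×198.1 = (34,400+V)×151.6
3,157,920 + 198.1V = 5,215,040 + 151.6V
2,057,120 = 46.5V
V = 44,239.14 m³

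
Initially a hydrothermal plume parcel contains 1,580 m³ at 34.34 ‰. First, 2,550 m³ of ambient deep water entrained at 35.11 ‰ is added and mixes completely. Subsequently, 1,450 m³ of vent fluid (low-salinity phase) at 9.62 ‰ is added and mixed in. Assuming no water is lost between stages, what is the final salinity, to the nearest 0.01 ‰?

Salt balance:
Initial salt = 1,580×34.34 = 54,257.2
After stage 1: salt = 54,257.2 + 2,550×35.11 = 143,787.7; volume = 4,130 m³; S = 34.815 ‰
After stage 2: salt = 143,787.7 + 1,450×9.62 = 157,736.7; volume = 5,580 m³
S = 157,736.7 / 5,580 = 28.2682 ‰

28.27 ‰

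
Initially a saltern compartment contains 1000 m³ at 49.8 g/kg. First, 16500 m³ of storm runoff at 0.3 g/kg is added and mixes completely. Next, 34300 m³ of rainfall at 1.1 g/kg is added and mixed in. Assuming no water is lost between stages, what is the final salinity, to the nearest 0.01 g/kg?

1.79 g/kg

Mass of salt is conserved:
Initial salt = 1,000×49.8 = 49,800
After stage 1: salt = 49,800 + 16,500×0.3 = 54,750; volume = 17,500 m³; S = 3.129 g/kg
After stage 2: salt = 54,750 + 34,300×1.1 = 92,480; volume = 51,800 m³
S = 92,480 / 51,800 = 1.7853 g/kg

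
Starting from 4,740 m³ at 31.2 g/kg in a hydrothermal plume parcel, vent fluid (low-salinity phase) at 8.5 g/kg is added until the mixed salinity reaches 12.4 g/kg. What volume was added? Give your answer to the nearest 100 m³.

22800 m³

Salt balance: 4,740×31.2 + V×8.5 = (4,740+V)×12.4
147,888 + 8.5V = 58,776 + 12.4V
89,112 = 3.9V
V = 22,849.23 m³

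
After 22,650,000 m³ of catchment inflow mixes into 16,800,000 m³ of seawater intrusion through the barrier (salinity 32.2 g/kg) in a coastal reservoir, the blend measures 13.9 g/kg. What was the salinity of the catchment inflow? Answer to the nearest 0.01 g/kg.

Salt balance: 16,800,000×32.2 + 22,650,000×S = 39,450,000×13.9
540,960,000 + 22,650,000·S = 548,355,000
S = (548,355,000 − 540,960,000) / 22,650,000 = 0.3265 g/kg

0.33 g/kg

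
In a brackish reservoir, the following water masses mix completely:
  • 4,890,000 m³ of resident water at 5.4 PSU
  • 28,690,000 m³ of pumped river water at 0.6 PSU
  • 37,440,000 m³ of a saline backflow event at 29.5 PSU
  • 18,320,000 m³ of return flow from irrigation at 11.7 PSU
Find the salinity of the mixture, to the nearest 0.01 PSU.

15.25 PSU

Total salt / total volume:
salt = 4,890,000×5.4 + 28,690,000×0.6 + 37,440,000×29.5 + 18,320,000×11.7 = 26,406,000 + 17,214,000 + 1,104,480,000 + 214,344,000 = 1,362,444,000
volume = 4,890,000 + 28,690,000 + 37,440,000 + 18,320,000 = 89,340,000 m³
S = 1,362,444,000 / 89,340,000 = 15.2501 PSU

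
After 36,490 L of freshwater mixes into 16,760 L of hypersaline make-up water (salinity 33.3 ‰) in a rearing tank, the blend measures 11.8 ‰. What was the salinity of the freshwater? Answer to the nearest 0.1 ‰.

Salt balance: 16,760×33.3 + 36,490×S = 53,250×11.8
558,108 + 36,490·S = 628,350
S = (628,350 − 558,108) / 36,490 = 1.925 ‰

1.9 ‰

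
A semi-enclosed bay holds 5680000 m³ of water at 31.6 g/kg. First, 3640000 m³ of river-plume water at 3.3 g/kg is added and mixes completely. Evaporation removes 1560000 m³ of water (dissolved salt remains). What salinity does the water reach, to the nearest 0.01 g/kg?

24.68 g/kg

After mixing: salt = 5,680,000×31.6 + 3,640,000×3.3 = 191,500,000; volume = 9,320,000 m³
After evaporation: salt unchanged = 191,500,000; volume = 9,320,000 − 1,560,000 = 7,760,000 m³
S = 191,500,000 / 7,760,000 = 24.6778 g/kg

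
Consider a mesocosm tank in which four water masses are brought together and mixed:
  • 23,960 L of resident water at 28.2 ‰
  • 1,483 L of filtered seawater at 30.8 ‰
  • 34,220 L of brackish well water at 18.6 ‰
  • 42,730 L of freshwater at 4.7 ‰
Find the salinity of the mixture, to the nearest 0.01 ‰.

Conserving salt mass:
salt = 23,960×28.2 + 1,483×30.8 + 34,220×18.6 + 42,730×4.7 = 675,672 + 45,676.4 + 636,492 + 200,831 = 1,558,671.4
volume = 23,960 + 1,483 + 34,220 + 42,730 = 102,393 L
S = 1,558,671.4 / 102,393 = 15.2224 ‰

15.22 ‰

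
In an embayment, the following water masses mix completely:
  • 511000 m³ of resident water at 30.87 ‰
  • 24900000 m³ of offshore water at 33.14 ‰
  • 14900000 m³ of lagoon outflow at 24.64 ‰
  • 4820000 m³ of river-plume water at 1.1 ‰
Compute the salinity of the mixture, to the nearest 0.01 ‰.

Conserving salt mass:
salt = 511,000×30.87 + 24,900,000×33.14 + 14,900,000×24.64 + 4,820,000×1.1 = 15,774,570 + 825,186,000 + 367,136,000 + 5,302,000 = 1,213,398,570
volume = 511,000 + 24,900,000 + 14,900,000 + 4,820,000 = 45,131,000 m³
S = 1,213,398,570 / 45,131,000 = 26.8861 ‰

26.89 ‰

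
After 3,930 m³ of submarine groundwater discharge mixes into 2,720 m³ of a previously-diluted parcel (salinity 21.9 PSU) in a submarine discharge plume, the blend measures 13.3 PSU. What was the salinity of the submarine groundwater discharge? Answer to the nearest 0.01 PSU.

7.35 PSU

Salt balance: 2,720×21.9 + 3,930×S = 6,650×13.3
59,568 + 3,930·S = 88,445
S = (88,445 − 59,568) / 3,930 = 7.3478 PSU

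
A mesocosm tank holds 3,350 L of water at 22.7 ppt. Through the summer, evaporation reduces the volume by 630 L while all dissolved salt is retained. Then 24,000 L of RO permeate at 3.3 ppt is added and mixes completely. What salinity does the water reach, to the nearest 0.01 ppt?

5.81 ppt

After evaporation: salt = 3,350×22.7 = 76,045; volume = 3,350 − 630 = 2,720 L
After mixing: salt = 76,045 + 24,000×3.3 = 155,245; volume = 2,720 + 24,000 = 26,720 L
S = 155,245 / 26,720 = 5.8101 ppt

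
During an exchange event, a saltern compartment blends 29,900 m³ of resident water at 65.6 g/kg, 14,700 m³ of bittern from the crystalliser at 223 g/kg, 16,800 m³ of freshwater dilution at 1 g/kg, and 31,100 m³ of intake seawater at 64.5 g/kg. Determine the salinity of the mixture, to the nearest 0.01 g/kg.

Conserving salt mass:
salt = 29,900×65.6 + 14,700×223 + 16,800×1 + 31,100×64.5 = 1,961,440 + 3,278,100 + 16,800 + 2,005,950 = 7,262,290
volume = 29,900 + 14,700 + 16,800 + 31,100 = 92,500 m³
S = 7,262,290 / 92,500 = 78.5112 g/kg

78.51 g/kg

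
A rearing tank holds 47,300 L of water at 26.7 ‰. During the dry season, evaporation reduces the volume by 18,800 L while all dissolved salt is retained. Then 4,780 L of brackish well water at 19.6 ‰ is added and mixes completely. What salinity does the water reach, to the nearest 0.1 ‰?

40.8 ‰

After evaporation: salt = 47,300×26.7 = 1,262,910; volume = 47,300 − 18,800 = 28,500 L
After mixing: salt = 1,262,910 + 4,780×19.6 = 1,356,598; volume = 28,500 + 4,780 = 33,280 L
S = 1,356,598 / 33,280 = 40.7632 ‰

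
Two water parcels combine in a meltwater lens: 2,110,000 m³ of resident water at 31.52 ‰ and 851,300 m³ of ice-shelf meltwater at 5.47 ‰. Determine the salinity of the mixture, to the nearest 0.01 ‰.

Mass of salt is conserved:
salt = 2,110,000×31.52 + 851,300×5.47 = 66,507,200 + 4,656,611 = 71,163,811
volume = 2,110,000 + 851,300 = 2,961,300 m³
S = 71,163,811 / 2,961,300 = 24.0313 ‰

24.03 ‰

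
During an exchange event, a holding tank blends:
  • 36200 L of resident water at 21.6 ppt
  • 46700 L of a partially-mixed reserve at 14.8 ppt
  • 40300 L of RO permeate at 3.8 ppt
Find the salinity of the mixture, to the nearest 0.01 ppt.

By conservation of dissolved salt,
salt = 36,200×21.6 + 46,700×14.8 + 40,300×3.8 = 781,920 + 691,160 + 153,140 = 1,626,220
volume = 36,200 + 46,700 + 40,300 = 123,200 L
S = 1,626,220 / 123,200 = 13.1998 ppt

13.20 ppt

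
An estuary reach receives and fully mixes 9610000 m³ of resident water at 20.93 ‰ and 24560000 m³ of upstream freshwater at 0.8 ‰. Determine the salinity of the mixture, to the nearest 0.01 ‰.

Mass of salt is conserved:
salt = 9,610,000×20.93 + 24,560,000×0.8 = 201,137,300 + 19,648,000 = 220,785,300
volume = 9,610,000 + 24,560,000 = 34,170,000 m³
S = 220,785,300 / 34,170,000 = 6.4614 ‰

6.46 ‰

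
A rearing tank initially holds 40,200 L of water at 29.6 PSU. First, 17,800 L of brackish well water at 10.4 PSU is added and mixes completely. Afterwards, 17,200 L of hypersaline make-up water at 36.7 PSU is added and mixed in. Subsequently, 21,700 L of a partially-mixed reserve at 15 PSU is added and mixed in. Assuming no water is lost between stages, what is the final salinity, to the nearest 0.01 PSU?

24.06 PSU

Weighted by volume,
Initial salt = 40,200×29.6 = 1,189,920
After stage 1: salt = 1,189,920 + 17,800×10.4 = 1,375,040; volume = 58,000 L; S = 23.708 PSU
After stage 2: salt = 1,375,040 + 17,200×36.7 = 2,006,280; volume = 75,200 L; S = 26.679 PSU
After stage 3: salt = 2,006,280 + 21,700×15 = 2,331,780; volume = 96,900 L
S = 2,331,780 / 96,900 = 24.0638 PSU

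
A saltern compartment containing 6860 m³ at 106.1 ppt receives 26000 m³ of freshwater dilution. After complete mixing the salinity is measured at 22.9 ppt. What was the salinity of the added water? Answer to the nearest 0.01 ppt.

0.95 ppt

Salt balance: 6,860×106.1 + 26,000×S = 32,860×22.9
727,846 + 26,000·S = 752,494
S = (752,494 − 727,846) / 26,000 = 0.948 ppt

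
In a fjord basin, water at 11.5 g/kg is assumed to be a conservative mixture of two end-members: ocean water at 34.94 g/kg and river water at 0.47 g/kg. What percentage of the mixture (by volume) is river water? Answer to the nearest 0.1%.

68.0%

Let f be the freshwater fraction. Salt balance per unit volume:
f×0.47 + (1−f)×34.94 = 11.5
f = (34.94 − 11.5) / (34.94 − 0.47) = 23.44/34.47 = 0.68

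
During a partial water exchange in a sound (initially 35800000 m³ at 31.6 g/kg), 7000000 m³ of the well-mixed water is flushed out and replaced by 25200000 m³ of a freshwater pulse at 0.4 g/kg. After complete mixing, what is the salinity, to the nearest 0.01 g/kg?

17.04 g/kg

Remaining after removal: 28,800,000 m³ at 31.6 g/kg (salt = 910,080,000)
After addition: salt = 910,080,000 + 25,200,000×0.4 = 920,160,000; volume = 54,000,000 m³
S = 920,160,000 / 54,000,000 = 17.04 g/kg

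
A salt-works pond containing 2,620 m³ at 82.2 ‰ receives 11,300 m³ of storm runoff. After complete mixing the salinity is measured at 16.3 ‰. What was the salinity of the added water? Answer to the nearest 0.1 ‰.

1.0 ‰

Salt balance: 2,620×82.2 + 11,300×S = 13,920×16.3
215,364 + 11,300·S = 226,896
S = (226,896 − 215,364) / 11,300 = 1.0205 ‰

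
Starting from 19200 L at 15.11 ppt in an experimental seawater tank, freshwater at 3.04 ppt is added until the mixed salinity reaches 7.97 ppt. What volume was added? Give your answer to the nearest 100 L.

Salt balance: 19,200×15.11 + V×3.04 = (19,200+V)×7.97
290,112 + 3.04V = 153,024 + 7.97V
137,088 = 4.93V
V = 27,806.9 L

27800 L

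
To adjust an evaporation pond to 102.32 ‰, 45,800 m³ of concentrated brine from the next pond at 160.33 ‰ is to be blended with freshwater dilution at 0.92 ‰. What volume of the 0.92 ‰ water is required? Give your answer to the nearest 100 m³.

Salt balance: 45,800×160.33 + V×0.92 = (45,800+V)×102.32
7,343,114 + 0.92V = 4,686,256 + 102.32V
2,656,858 = 101.4V
V = 26,201.76 m³

26200 m³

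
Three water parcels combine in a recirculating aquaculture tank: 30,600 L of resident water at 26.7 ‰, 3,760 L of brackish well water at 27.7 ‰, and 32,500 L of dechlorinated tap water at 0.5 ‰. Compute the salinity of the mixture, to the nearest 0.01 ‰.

Total salt / total volume:
salt = 30,600×26.7 + 3,760×27.7 + 32,500×0.5 = 817,020 + 104,152 + 16,250 = 937,422
volume = 30,600 + 3,760 + 32,500 = 66,860 L
S = 937,422 / 66,860 = 14.0207 ‰

14.02 ‰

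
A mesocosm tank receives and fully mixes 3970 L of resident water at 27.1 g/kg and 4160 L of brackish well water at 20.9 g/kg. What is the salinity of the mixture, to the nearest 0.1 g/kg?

23.9 g/kg

Weighted by volume,
salt = 3,970×27.1 + 4,160×20.9 = 107,587 + 86,944 = 194,531
volume = 3,970 + 4,160 = 8,130 L
S = 194,531 / 8,130 = 23.928 g/kg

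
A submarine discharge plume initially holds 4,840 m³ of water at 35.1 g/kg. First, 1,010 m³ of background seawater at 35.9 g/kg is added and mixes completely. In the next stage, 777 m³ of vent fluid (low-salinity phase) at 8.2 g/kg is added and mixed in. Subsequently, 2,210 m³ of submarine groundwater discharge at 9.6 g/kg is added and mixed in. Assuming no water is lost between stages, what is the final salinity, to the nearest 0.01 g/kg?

26.45 g/kg

By conservation of dissolved salt,
Initial salt = 4,840×35.1 = 169,884
After stage 1: salt = 169,884 + 1,010×35.9 = 206,143; volume = 5,850 m³; S = 35.238 g/kg
After stage 2: salt = 206,143 + 777×8.2 = 212,514.4; volume = 6,627 m³; S = 32.068 g/kg
After stage 3: salt = 212,514.4 + 2,210×9.6 = 233,730.4; volume = 8,837 m³
S = 233,730.4 / 8,837 = 26.4491 g/kg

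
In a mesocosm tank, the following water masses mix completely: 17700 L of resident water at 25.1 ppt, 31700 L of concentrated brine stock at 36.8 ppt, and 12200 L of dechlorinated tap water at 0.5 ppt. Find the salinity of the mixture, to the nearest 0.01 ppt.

Conserving salt mass:
salt = 17,700×25.1 + 31,700×36.8 + 12,200×0.5 = 444,270 + 1,166,560 + 6,100 = 1,616,930
volume = 17,700 + 31,700 + 12,200 = 61,600 L
S = 1,616,930 / 61,600 = 26.2489 ppt

26.25 ppt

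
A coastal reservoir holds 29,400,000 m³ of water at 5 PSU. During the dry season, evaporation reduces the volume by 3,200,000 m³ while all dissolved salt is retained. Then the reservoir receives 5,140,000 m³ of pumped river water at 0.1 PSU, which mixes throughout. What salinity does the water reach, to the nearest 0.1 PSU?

4.7 PSU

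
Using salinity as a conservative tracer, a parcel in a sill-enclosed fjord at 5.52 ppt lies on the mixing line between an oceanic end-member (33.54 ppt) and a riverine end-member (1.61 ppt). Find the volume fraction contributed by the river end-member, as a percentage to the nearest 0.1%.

87.8%

Let f be the freshwater fraction. Salt balance per unit volume:
f×1.61 + (1−f)×33.54 = 5.52
f = (33.54 − 5.52) / (33.54 − 1.61) = 28.02/31.93 = 0.8775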